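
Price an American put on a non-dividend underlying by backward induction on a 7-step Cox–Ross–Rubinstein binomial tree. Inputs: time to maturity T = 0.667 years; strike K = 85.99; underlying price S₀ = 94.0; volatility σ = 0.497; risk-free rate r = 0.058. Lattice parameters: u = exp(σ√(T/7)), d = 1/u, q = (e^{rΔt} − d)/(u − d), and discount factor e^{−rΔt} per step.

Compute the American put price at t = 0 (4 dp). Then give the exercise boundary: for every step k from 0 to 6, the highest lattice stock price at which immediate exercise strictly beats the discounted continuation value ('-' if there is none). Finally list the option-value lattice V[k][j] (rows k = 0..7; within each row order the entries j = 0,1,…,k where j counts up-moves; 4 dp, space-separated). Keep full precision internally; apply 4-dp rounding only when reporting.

Δt=0.09529, u=1.16581, d=0.85777, q=0.47971, disc=e^(-rΔt)=0.99449
k=7 terminal: V=max(K-S,0) → 53.8731 42.3395 26.6640 5.3593 0.0000 0.0000 0.0000 0.0000
k=6: j=0 S=37.4422 intr=48.5478 cont=48.0738 V=48.5478[EX]; j=1 S=50.8882 intr=35.1018 cont=34.6279 V=35.1018[EX]; j=2 S=69.1628 intr=16.8272 cont=16.3533 V=16.8272[EX]; j=3 S=94.0000 intr=0.0000 cont=2.7730 V=2.7730[hold]; j=4 S=127.7566 intr=0.0000 cont=0.0000 V=0.0000[hold]; j=5 S=173.6355 intr=0.0000 cont=0.0000 V=0.0000[hold]; j=6 S=235.9901 intr=0.0000 cont=0.0000 V=0.0000[hold]  S*(6)=69.1628
k=5: j=0 S=43.6505 intr=42.3395 cont=41.8656 V=42.3395[EX]; j=1 S=59.3260 intr=26.6640 cont=26.1901 V=26.6640[EX]; j=2 S=80.6307 intr=5.3593 cont=10.0297 V=10.0297[hold]; j=3 S=109.5861 intr=0.0000 cont=1.4348 V=1.4348[hold]; j=4 S=148.9398 intr=0.0000 cont=0.0000 V=0.0000[hold]; j=5 S=202.4259 intr=0.0000 cont=0.0000 V=0.0000[hold]  S*(5)=59.3260
k=4: j=0 S=50.8882 intr=35.1018 cont=34.6279 V=35.1018[EX]; j=1 S=69.1628 intr=16.8272 cont=18.5814 V=18.5814[hold]; j=2 S=94.0000 intr=0.0000 cont=5.8741 V=5.8741[hold]; j=3 S=127.7566 intr=0.0000 cont=0.7424 V=0.7424[hold]; j=4 S=173.6355 intr=0.0000 cont=0.0000 V=0.0000[hold]  S*(4)=50.8882
k=3: j=0 S=59.3260 intr=26.6640 cont=27.0270 V=27.0270[hold]; j=1 S=80.6307 intr=5.3593 cont=12.4167 V=12.4167[hold]; j=2 S=109.5861 intr=0.0000 cont=3.3935 V=3.3935[hold]; j=3 S=148.9398 intr=0.0000 cont=0.3841 V=0.3841[hold]  S*(3)=-
k=2: j=0 S=69.1628 intr=16.8272 cont=19.9079 V=19.9079[hold]; j=1 S=94.0000 intr=0.0000 cont=8.0436 V=8.0436[hold]; j=2 S=127.7566 intr=0.0000 cont=1.9391 V=1.9391[hold]  S*(2)=-
k=1: j=0 S=80.6307 intr=5.3593 cont=14.1381 V=14.1381[hold]; j=1 S=109.5861 intr=0.0000 cont=5.0870 V=5.0870[hold]  S*(1)=-
k=0: j=0 S=94.0000 intr=0.0000 cont=9.7422 V=9.7422[hold]  S*(0)=-

price = 9.7422
boundary = - - - - 50.8882 59.3260 69.1628
tree:
9.7422
14.1381 5.0870
19.9079 8.0436 1.9391
27.0270 12.4167 3.3935 0.3841
35.1018 18.5814 5.8741 0.7424 0.0000
42.3395 26.6640 10.0297 1.4348 0.0000 0.0000
48.5478 35.1018 16.8272 2.7730 0.0000 0.0000 0.0000
53.8731 42.3395 26.6640 5.3593 0.0000 0.0000 0.0000 0.0000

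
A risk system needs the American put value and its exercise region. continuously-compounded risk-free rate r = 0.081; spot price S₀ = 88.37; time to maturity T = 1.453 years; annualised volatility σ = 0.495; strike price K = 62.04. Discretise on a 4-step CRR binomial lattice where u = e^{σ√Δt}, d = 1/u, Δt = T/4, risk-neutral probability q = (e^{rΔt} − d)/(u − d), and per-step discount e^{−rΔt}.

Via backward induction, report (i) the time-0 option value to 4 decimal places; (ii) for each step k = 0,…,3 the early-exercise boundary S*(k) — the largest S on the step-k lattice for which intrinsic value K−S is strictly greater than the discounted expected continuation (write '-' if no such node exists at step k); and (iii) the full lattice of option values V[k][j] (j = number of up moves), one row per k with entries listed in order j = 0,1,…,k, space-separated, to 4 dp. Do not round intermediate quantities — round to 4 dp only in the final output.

price = 5.8802
boundary = - - - 36.1082
tree:
5.8802
9.9379 1.7698
16.3587 3.4735 0.0000
25.9318 6.8173 0.0000 0.0000
35.2459 13.3800 0.0000 0.0000 0.0000

params: Δt=0.36325 u=1.34762 d=0.74205 q=0.47527 e^(-rΔt)=0.97101
t_4 payoffs: 35.2459 13.3800 0.0000 0.0000 0.0000
t_3: node(3,0) S=36.1082 payoff=25.9318 vs cont=24.1330 → 25.9318 [stop]  node(3,1) S=65.5750 payoff=0.0000 vs cont=6.8173 → 6.8173 [wait]  node(3,2) S=119.0889 payoff=0.0000 vs cont=0.0000 → 0.0000 [wait]  node(3,3) S=216.2738 payoff=0.0000 vs cont=0.0000 → 0.0000 [wait]  ⇒ S*(3)=36.1082
t_2: node(2,0) S=48.6600 payoff=13.3800 vs cont=16.3587 → 16.3587 [wait]  node(2,1) S=88.3700 payoff=0.0000 vs cont=3.4735 → 3.4735 [wait]  node(2,2) S=160.4862 payoff=0.0000 vs cont=0.0000 → 0.0000 [wait]  ⇒ S*(2)=-
t_1: node(1,0) S=65.5750 payoff=0.0000 vs cont=9.9379 → 9.9379 [wait]  node(1,1) S=119.0889 payoff=0.0000 vs cont=1.7698 → 1.7698 [wait]  ⇒ S*(1)=-
t_0: node(0,0) S=88.3700 payoff=0.0000 vs cont=5.8802 → 5.8802 [wait]  ⇒ S*(0)=-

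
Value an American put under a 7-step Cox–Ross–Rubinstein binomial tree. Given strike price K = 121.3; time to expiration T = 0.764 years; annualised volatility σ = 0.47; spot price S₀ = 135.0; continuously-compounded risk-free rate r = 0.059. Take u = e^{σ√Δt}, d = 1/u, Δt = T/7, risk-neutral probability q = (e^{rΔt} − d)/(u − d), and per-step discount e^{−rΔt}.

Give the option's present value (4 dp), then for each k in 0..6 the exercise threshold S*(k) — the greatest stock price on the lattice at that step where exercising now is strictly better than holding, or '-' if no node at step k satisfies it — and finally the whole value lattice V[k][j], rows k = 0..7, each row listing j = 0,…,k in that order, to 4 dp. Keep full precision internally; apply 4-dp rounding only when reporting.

price = 12.8141
boundary = - - - - 72.5433 84.7289 98.9613
tree:
12.8141
18.8587 6.4893
26.9318 10.4346 2.3360
37.0688 16.3977 4.1654 0.4011
48.7567 25.0037 7.3679 0.7793 0.0000
59.1898 36.5711 12.9064 1.5141 0.0000 0.0000
68.1224 48.7567 22.3387 2.9417 0.0000 0.0000 0.0000
75.7703 59.1898 36.5711 5.7155 0.0000 0.0000 0.0000 0.0000

params: Δt=0.10914 u=1.16798 d=0.85618 q=0.48198 e^(-rΔt)=0.99358
t_7 payoffs: 75.7703 59.1898 36.5711 5.7155 0.0000 0.0000 0.0000 0.0000
t_6: node(6,0) S=53.1776 payoff=68.1224 vs cont=67.3438 → 68.1224 [stop]  node(6,1) S=72.5433 payoff=48.7567 vs cont=47.9781 → 48.7567 [stop]  node(6,2) S=98.9613 payoff=22.3387 vs cont=21.5601 → 22.3387 [stop]  node(6,3) S=135.0000 payoff=0.0000 vs cont=2.9417 → 2.9417 [wait]  node(6,4) S=184.1629 payoff=0.0000 vs cont=0.0000 → 0.0000 [wait]  node(6,5) S=251.2293 payoff=0.0000 vs cont=0.0000 → 0.0000 [wait]  node(6,6) S=342.7193 payoff=0.0000 vs cont=0.0000 → 0.0000 [wait]  ⇒ S*(6)=98.9613
t_5: node(5,0) S=62.1102 payoff=59.1898 vs cont=58.4112 → 59.1898 [stop]  node(5,1) S=84.7289 payoff=36.5711 vs cont=35.7926 → 36.5711 [stop]  node(5,2) S=115.5845 payoff=5.7155 vs cont=12.9064 → 12.9064 [wait]  node(5,3) S=157.6768 payoff=0.0000 vs cont=1.5141 → 1.5141 [wait]  node(5,4) S=215.0979 payoff=0.0000 vs cont=0.0000 → 0.0000 [wait]  node(5,5) S=293.4300 payoff=0.0000 vs cont=0.0000 → 0.0000 [wait]  ⇒ S*(5)=84.7289
t_4: node(4,0) S=72.5433 payoff=48.7567 vs cont=47.9781 → 48.7567 [stop]  node(4,1) S=98.9613 payoff=22.3387 vs cont=25.0037 → 25.0037 [wait]  node(4,2) S=135.0000 payoff=0.0000 vs cont=7.3679 → 7.3679 [wait]  node(4,3) S=184.1629 payoff=0.0000 vs cont=0.7793 → 0.7793 [wait]  node(4,4) S=251.2293 payoff=0.0000 vs cont=0.0000 → 0.0000 [wait]  ⇒ S*(4)=72.5433
t_3: node(3,0) S=84.7289 payoff=36.5711 vs cont=37.0688 → 37.0688 [wait]  node(3,1) S=115.5845 payoff=5.7155 vs cont=16.3977 → 16.3977 [wait]  node(3,2) S=157.6768 payoff=0.0000 vs cont=4.1654 → 4.1654 [wait]  node(3,3) S=215.0979 payoff=0.0000 vs cont=0.4011 → 0.4011 [wait]  ⇒ S*(3)=-
t_2: node(2,0) S=98.9613 payoff=22.3387 vs cont=26.9318 → 26.9318 [wait]  node(2,1) S=135.0000 payoff=0.0000 vs cont=10.4346 → 10.4346 [wait]  node(2,2) S=184.1629 payoff=0.0000 vs cont=2.3360 → 2.3360 [wait]  ⇒ S*(2)=-
t_1: node(1,0) S=115.5845 payoff=5.7155 vs cont=18.8587 → 18.8587 [wait]  node(1,1) S=157.6768 payoff=0.0000 vs cont=6.4893 → 6.4893 [wait]  ⇒ S*(1)=-
t_0: node(0,0) S=135.0000 payoff=0.0000 vs cont=12.8141 → 12.8141 [wait]  ⇒ S*(0)=-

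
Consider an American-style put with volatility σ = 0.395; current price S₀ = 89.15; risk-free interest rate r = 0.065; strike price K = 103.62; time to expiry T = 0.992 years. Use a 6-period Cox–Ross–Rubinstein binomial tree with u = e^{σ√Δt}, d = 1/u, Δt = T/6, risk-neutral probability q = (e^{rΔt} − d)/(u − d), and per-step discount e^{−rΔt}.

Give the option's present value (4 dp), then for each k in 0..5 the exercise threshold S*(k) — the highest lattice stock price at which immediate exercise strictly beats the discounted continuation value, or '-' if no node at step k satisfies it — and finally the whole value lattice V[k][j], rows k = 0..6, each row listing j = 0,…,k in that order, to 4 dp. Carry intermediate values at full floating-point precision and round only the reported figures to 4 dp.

Δt=0.16533, u=1.17423, d=0.85162, q=0.49342, disc=e^(-rΔt)=0.98931
k=6 terminal: V=max(K-S,0) → 69.6102 56.7268 38.9630 14.4700 0.0000 0.0000 0.0000
k=5: j=0 S=39.9353 intr=63.6847 cont=62.5771 V=63.6847[EX]; j=1 S=55.0634 intr=48.5566 cont=47.4490 V=48.5566[EX]; j=2 S=75.9222 intr=27.6978 cont=26.5902 V=27.6978[EX]; j=3 S=104.6825 intr=0.0000 cont=7.2518 V=7.2518[hold]; j=4 S=144.3377 intr=0.0000 cont=0.0000 V=0.0000[hold]; j=5 S=199.0148 intr=0.0000 cont=0.0000 V=0.0000[hold]  S*(5)=75.9222
k=4: j=0 S=46.8932 intr=56.7268 cont=55.6192 V=56.7268[EX]; j=1 S=64.6570 intr=38.9630 cont=37.8554 V=38.9630[EX]; j=2 S=89.1500 intr=14.4700 cont=17.4210 V=17.4210[hold]; j=3 S=122.9212 intr=0.0000 cont=3.6343 V=3.6343[hold]; j=4 S=169.4855 intr=0.0000 cont=0.0000 V=0.0000[hold]  S*(4)=64.6570
k=3: j=0 S=55.0634 intr=48.5566 cont=47.4490 V=48.5566[EX]; j=1 S=75.9222 intr=27.6978 cont=28.0308 V=28.0308[hold]; j=2 S=104.6825 intr=0.0000 cont=10.5048 V=10.5048[hold]; j=3 S=144.3377 intr=0.0000 cont=1.8214 V=1.8214[hold]  S*(3)=55.0634
k=2: j=0 S=64.6570 intr=38.9630 cont=38.0179 V=38.9630[EX]; j=1 S=89.1500 intr=14.4700 cont=19.1758 V=19.1758[hold]; j=2 S=122.9212 intr=0.0000 cont=6.1537 V=6.1537[hold]  S*(2)=64.6570
k=1: j=0 S=75.9222 intr=27.6978 cont=28.8874 V=28.8874[hold]; j=1 S=104.6825 intr=0.0000 cont=12.6141 V=12.6141[hold]  S*(1)=-
k=0: j=0 S=89.1500 intr=14.4700 cont=20.6348 V=20.6348[hold]  S*(0)=-

price = 20.6348
boundary = - - 64.6570 55.0634 64.6570 75.9222
tree:
20.6348
28.8874 12.6141
38.9630 19.1758 6.1537
48.5566 28.0308 10.5048 1.8214
56.7268 38.9630 17.4210 3.6343 0.0000
63.6847 48.5566 27.6978 7.2518 0.0000 0.0000
69.6102 56.7268 38.9630 14.4700 0.0000 0.0000 0.0000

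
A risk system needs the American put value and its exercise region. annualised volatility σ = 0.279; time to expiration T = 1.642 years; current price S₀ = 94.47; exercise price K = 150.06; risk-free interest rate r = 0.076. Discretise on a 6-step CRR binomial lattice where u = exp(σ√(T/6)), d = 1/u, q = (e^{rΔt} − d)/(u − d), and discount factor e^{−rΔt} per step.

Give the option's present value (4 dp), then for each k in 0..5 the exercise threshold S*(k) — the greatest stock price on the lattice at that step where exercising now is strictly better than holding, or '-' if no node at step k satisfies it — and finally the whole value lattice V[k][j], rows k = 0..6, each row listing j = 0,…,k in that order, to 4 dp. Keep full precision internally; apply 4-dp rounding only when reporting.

price = 55.5900
boundary = 94.4700 109.3153 94.4700 109.3153 94.4700 109.3153
tree:
55.5900
68.4192 40.7447
79.5062 55.5900 25.6521
89.0876 68.4192 40.7447 13.5581
97.3678 79.5062 55.5900 24.1670 4.8814
104.5235 89.0876 68.4192 40.7447 10.7256 0.0000
110.7075 97.3678 79.5062 55.5900 23.5666 0.0000 0.0000

params: Δt=0.27367 u=1.15714 d=0.86420 q=0.53532 e^(-rΔt)=0.97942
t_6 payoffs: 110.7075 97.3678 79.5062 55.5900 23.5666 0.0000 0.0000
t_5: node(5,0) S=45.5365 payoff=104.5235 vs cont=101.4347 → 104.5235 [stop]  node(5,1) S=60.9724 payoff=89.0876 vs cont=85.9988 → 89.0876 [stop]  node(5,2) S=81.6408 payoff=68.4192 vs cont=65.3304 → 68.4192 [stop]  node(5,3) S=109.3153 payoff=40.7447 vs cont=37.6559 → 40.7447 [stop]  node(5,4) S=146.3708 payoff=3.6892 vs cont=10.7256 → 10.7256 [wait]  node(5,5) S=195.9875 payoff=0.0000 vs cont=0.0000 → 0.0000 [wait]  ⇒ S*(5)=109.3153
t_4: node(4,0) S=52.6922 payoff=97.3678 vs cont=94.2790 → 97.3678 [stop]  node(4,1) S=70.5538 payoff=79.5062 vs cont=76.4174 → 79.5062 [stop]  node(4,2) S=94.4700 payoff=55.5900 vs cont=52.5012 → 55.5900 [stop]  node(4,3) S=126.4934 payoff=23.5666 vs cont=24.1670 → 24.1670 [wait]  node(4,4) S=169.3720 payoff=0.0000 vs cont=4.8814 → 4.8814 [wait]  ⇒ S*(4)=94.4700
t_3: node(3,0) S=60.9724 payoff=89.0876 vs cont=85.9988 → 89.0876 [stop]  node(3,1) S=81.6408 payoff=68.4192 vs cont=65.3304 → 68.4192 [stop]  node(3,2) S=109.3153 payoff=40.7447 vs cont=37.9707 → 40.7447 [stop]  node(3,3) S=146.3708 payoff=3.6892 vs cont=13.5581 → 13.5581 [wait]  ⇒ S*(3)=109.3153
t_2: node(2,0) S=70.5538 payoff=79.5062 vs cont=76.4174 → 79.5062 [stop]  node(2,1) S=94.4700 payoff=55.5900 vs cont=52.5012 → 55.5900 [stop]  node(2,2) S=126.4934 payoff=23.5666 vs cont=25.6521 → 25.6521 [wait]  ⇒ S*(2)=94.4700
t_1: node(1,0) S=81.6408 payoff=68.4192 vs cont=65.3304 → 68.4192 [stop]  node(1,1) S=109.3153 payoff=40.7447 vs cont=38.7493 → 40.7447 [stop]  ⇒ S*(1)=109.3153
t_0: node(0,0) S=94.4700 payoff=55.5900 vs cont=52.5012 → 55.5900 [stop]  ⇒ S*(0)=94.4700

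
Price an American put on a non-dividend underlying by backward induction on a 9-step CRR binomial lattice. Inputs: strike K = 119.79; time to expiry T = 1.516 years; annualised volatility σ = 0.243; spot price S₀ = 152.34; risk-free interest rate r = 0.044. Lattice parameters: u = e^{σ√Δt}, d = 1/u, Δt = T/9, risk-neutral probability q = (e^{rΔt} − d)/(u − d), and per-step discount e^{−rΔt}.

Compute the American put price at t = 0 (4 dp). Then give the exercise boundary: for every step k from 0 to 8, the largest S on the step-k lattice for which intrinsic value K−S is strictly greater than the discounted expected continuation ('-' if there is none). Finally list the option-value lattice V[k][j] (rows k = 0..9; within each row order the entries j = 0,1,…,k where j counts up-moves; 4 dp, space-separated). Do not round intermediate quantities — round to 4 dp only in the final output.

price = 3.4227
boundary = - - - - - 92.5228 83.7405 92.5228 102.2261
tree:
3.4227
5.4753 1.5186
8.5610 2.6175 0.4947
13.0304 4.4309 0.9294 0.0881
19.2102 7.3371 1.7288 0.1819 0.0000
27.2672 11.8197 3.1766 0.3758 0.0000 0.0000
36.0495 18.3799 5.7467 0.7762 0.0000 0.0000 0.0000
43.9982 27.2672 10.1869 1.6035 0.0000 0.0000 0.0000 0.0000
51.1923 36.0495 17.5639 3.3125 0.0000 0.0000 0.0000 0.0000 0.0000
57.7036 43.9982 27.2672 6.8430 0.0000 0.0000 0.0000 0.0000 0.0000 0.0000

Δt=0.16844, u=1.10487, d=0.90508, q=0.51232, disc=e^(-rΔt)=0.99262
k=9 terminal: V=max(K-S,0) → 57.7036 43.9982 27.2672 6.8430 0.0000 0.0000 0.0000 0.0000 0.0000 0.0000
k=8: j=0 S=68.5977 intr=51.1923 cont=50.3078 V=51.1923[EX]; j=1 S=83.7405 intr=36.0495 cont=35.1650 V=36.0495[EX]; j=2 S=102.2261 intr=17.5639 cont=16.6794 V=17.5639[EX]; j=3 S=124.7923 intr=0.0000 cont=3.3125 V=3.3125[hold]; j=4 S=152.3400 intr=0.0000 cont=0.0000 V=0.0000[hold]; j=5 S=185.9688 intr=0.0000 cont=0.0000 V=0.0000[hold]; j=6 S=227.0211 intr=0.0000 cont=0.0000 V=0.0000[hold]; j=7 S=277.1356 intr=0.0000 cont=0.0000 V=0.0000[hold]; j=8 S=338.3128 intr=0.0000 cont=0.0000 V=0.0000[hold]  S*(8)=102.2261
k=7: j=0 S=75.7918 intr=43.9982 cont=43.1136 V=43.9982[EX]; j=1 S=92.5228 intr=27.2672 cont=26.3827 V=27.2672[EX]; j=2 S=112.9470 intr=6.8430 cont=10.1869 V=10.1869[hold]; j=3 S=137.8799 intr=0.0000 cont=1.6035 V=1.6035[hold]; j=4 S=168.3166 intr=0.0000 cont=0.0000 V=0.0000[hold]; j=5 S=205.4722 intr=0.0000 cont=0.0000 V=0.0000[hold]; j=6 S=250.8299 intr=0.0000 cont=0.0000 V=0.0000[hold]; j=7 S=306.2002 intr=0.0000 cont=0.0000 V=0.0000[hold]  S*(7)=92.5228
k=6: j=0 S=83.7405 intr=36.0495 cont=35.1650 V=36.0495[EX]; j=1 S=102.2261 intr=17.5639 cont=18.3799 V=18.3799[hold]; j=2 S=124.7923 intr=0.0000 cont=5.7467 V=5.7467[hold]; j=3 S=152.3400 intr=0.0000 cont=0.7762 V=0.7762[hold]; j=4 S=185.9688 intr=0.0000 cont=0.0000 V=0.0000[hold]; j=5 S=227.0211 intr=0.0000 cont=0.0000 V=0.0000[hold]; j=6 S=277.1356 intr=0.0000 cont=0.0000 V=0.0000[hold]  S*(6)=83.7405
k=5: j=0 S=92.5228 intr=27.2672 cont=26.7976 V=27.2672[EX]; j=1 S=112.9470 intr=6.8430 cont=11.8197 V=11.8197[hold]; j=2 S=137.8799 intr=0.0000 cont=3.1766 V=3.1766[hold]; j=3 S=168.3166 intr=0.0000 cont=0.3758 V=0.3758[hold]; j=4 S=205.4722 intr=0.0000 cont=0.0000 V=0.0000[hold]; j=5 S=250.8299 intr=0.0000 cont=0.0000 V=0.0000[hold]  S*(5)=92.5228
k=4: j=0 S=102.2261 intr=17.5639 cont=19.2102 V=19.2102[hold]; j=1 S=124.7923 intr=0.0000 cont=7.3371 V=7.3371[hold]; j=2 S=152.3400 intr=0.0000 cont=1.7288 V=1.7288[hold]; j=3 S=185.9688 intr=0.0000 cont=0.1819 V=0.1819[hold]; j=4 S=227.0211 intr=0.0000 cont=0.0000 V=0.0000[hold]  S*(4)=-
k=3: j=0 S=112.9470 intr=6.8430 cont=13.0304 V=13.0304[hold]; j=1 S=137.8799 intr=0.0000 cont=4.4309 V=4.4309[hold]; j=2 S=168.3166 intr=0.0000 cont=0.9294 V=0.9294[hold]; j=3 S=205.4722 intr=0.0000 cont=0.0881 V=0.0881[hold]  S*(3)=-
k=2: j=0 S=124.7923 intr=0.0000 cont=8.5610 V=8.5610[hold]; j=1 S=152.3400 intr=0.0000 cont=2.6175 V=2.6175[hold]; j=2 S=185.9688 intr=0.0000 cont=0.4947 V=0.4947[hold]  S*(2)=-
k=1: j=0 S=137.8799 intr=0.0000 cont=5.4753 V=5.4753[hold]; j=1 S=168.3166 intr=0.0000 cont=1.5186 V=1.5186[hold]  S*(1)=-
k=0: j=0 S=152.3400 intr=0.0000 cont=3.4227 V=3.4227[hold]  S*(0)=-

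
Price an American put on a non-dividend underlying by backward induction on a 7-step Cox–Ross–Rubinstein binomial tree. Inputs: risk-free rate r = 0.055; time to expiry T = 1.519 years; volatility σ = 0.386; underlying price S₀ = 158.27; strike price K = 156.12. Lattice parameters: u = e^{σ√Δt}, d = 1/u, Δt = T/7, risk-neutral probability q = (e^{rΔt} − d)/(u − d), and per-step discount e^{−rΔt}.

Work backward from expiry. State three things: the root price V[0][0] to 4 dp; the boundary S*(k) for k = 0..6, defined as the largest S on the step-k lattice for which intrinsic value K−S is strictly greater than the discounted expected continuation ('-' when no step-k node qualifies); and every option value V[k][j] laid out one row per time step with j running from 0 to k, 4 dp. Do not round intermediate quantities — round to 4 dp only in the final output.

Δt=0.21700  u=1.19699  d=0.83543  q=0.48838  discount=0.98814
step 7 (expiry): payoffs max(K−S,0) = 111.1668 91.7115 63.8362 23.8968 0.0000 0.0000 0.0000 0.0000
step 6: (k=6,j=0): S=53.8086, (K−S)⁺=102.3114, hold=100.4591 ⇒ V=102.3114 exercise | (k=6,j=1): S=77.0964, (K−S)⁺=79.0236, hold=77.1714 ⇒ V=79.0236 exercise | (k=6,j=2): S=110.4629, (K−S)⁺=45.6571, hold=43.8049 ⇒ V=45.6571 exercise | (k=6,j=3): S=158.2700, (K−S)⁺=0.0000, hold=12.0812 ⇒ V=12.0812 continue | (k=6,j=4): S=226.7675, (K−S)⁺=0.0000, hold=0.0000 ⇒ V=0.0000 continue | (k=6,j=5): S=324.9099, (K−S)⁺=0.0000, hold=0.0000 ⇒ V=0.0000 continue | (k=6,j=6): S=465.5273, (K−S)⁺=0.0000, hold=0.0000 ⇒ V=0.0000 continue  boundary S*=110.4629
step 5: (k=5,j=0): S=64.4085, (K−S)⁺=91.7115, hold=89.8593 ⇒ V=91.7115 exercise | (k=5,j=1): S=92.2838, (K−S)⁺=63.8362, hold=61.9840 ⇒ V=63.8362 exercise | (k=5,j=2): S=132.2232, (K−S)⁺=23.8968, hold=28.9123 ⇒ V=28.9123 continue | (k=5,j=3): S=189.4479, (K−S)⁺=0.0000, hold=6.1077 ⇒ V=6.1077 continue | (k=5,j=4): S=271.4388, (K−S)⁺=0.0000, hold=0.0000 ⇒ V=0.0000 continue | (k=5,j=5): S=388.9144, (K−S)⁺=0.0000, hold=0.0000 ⇒ V=0.0000 continue  boundary S*=92.2838
step 4: (k=4,j=0): S=77.0964, (K−S)⁺=79.0236, hold=77.1714 ⇒ V=79.0236 exercise | (k=4,j=1): S=110.4629, (K−S)⁺=45.6571, hold=46.2253 ⇒ V=46.2253 continue | (k=4,j=2): S=158.2700, (K−S)⁺=0.0000, hold=17.5642 ⇒ V=17.5642 continue | (k=4,j=3): S=226.7675, (K−S)⁺=0.0000, hold=3.0878 ⇒ V=3.0878 continue | (k=4,j=4): S=324.9099, (K−S)⁺=0.0000, hold=0.0000 ⇒ V=0.0000 continue  boundary S*=77.0964
step 3: (k=3,j=0): S=92.2838, (K−S)⁺=63.8362, hold=62.2582 ⇒ V=63.8362 exercise | (k=3,j=1): S=132.2232, (K−S)⁺=23.8968, hold=31.8456 ⇒ V=31.8456 continue | (k=3,j=2): S=189.4479, (K−S)⁺=0.0000, hold=10.3698 ⇒ V=10.3698 continue | (k=3,j=3): S=271.4388, (K−S)⁺=0.0000, hold=1.5610 ⇒ V=1.5610 continue  boundary S*=92.2838
step 2: (k=2,j=0): S=110.4629, (K−S)⁺=45.6571, hold=47.6408 ⇒ V=47.6408 continue | (k=2,j=1): S=158.2700, (K−S)⁺=0.0000, hold=21.1039 ⇒ V=21.1039 continue | (k=2,j=2): S=226.7675, (K−S)⁺=0.0000, hold=5.9958 ⇒ V=5.9958 continue  boundary S*=-
step 1: (k=1,j=0): S=132.2232, (K−S)⁺=23.8968, hold=34.2694 ⇒ V=34.2694 continue | (k=1,j=1): S=189.4479, (K−S)⁺=0.0000, hold=13.5627 ⇒ V=13.5627 continue  boundary S*=-
step 0: (k=0,j=0): S=158.2700, (K−S)⁺=0.0000, hold=23.8702 ⇒ V=23.8702 continue  boundary S*=-

price = 23.8702
boundary = - - - 92.2838 77.0964 92.2838 110.4629
tree:
23.8702
34.2694 13.5627
47.6408 21.1039 5.9958
63.8362 31.8456 10.3698 1.5610
79.0236 46.2253 17.5642 3.0878 0.0000
91.7115 63.8362 28.9123 6.1077 0.0000 0.0000
102.3114 79.0236 45.6571 12.0812 0.0000 0.0000 0.0000
111.1668 91.7115 63.8362 23.8968 0.0000 0.0000 0.0000 0.0000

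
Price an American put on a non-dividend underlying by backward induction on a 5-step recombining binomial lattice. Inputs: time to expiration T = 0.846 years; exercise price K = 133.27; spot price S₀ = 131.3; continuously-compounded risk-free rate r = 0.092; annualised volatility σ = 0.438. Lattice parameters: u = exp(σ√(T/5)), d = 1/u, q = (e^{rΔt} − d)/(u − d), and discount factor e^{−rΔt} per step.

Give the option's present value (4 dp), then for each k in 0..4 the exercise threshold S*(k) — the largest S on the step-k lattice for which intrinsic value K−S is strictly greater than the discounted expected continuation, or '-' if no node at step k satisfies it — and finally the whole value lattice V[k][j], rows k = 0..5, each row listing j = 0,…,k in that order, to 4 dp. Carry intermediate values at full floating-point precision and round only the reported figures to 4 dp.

params: Δt=0.16920 u=1.19742 d=0.83513 q=0.49838 e^(-rΔt)=0.98455
t_5 payoffs: 79.9319 56.7934 23.6173 0.0000 0.0000 0.0000
t_4: node(4,0) S=63.8680 payoff=69.4020 vs cont=67.3435 → 69.4020 [stop]  node(4,1) S=91.5744 payoff=41.6956 vs cont=39.6371 → 41.6956 [stop]  node(4,2) S=131.3000 payoff=1.9700 vs cont=11.6638 → 11.6638 [wait]  node(4,3) S=188.2589 payoff=0.0000 vs cont=0.0000 → 0.0000 [wait]  node(4,4) S=269.9269 payoff=0.0000 vs cont=0.0000 → 0.0000 [wait]  ⇒ S*(4)=91.5744
t_3: node(3,0) S=76.4766 payoff=56.7934 vs cont=54.7349 → 56.7934 [stop]  node(3,1) S=109.6527 payoff=23.6173 vs cont=26.3154 → 26.3154 [wait]  node(3,2) S=157.2208 payoff=0.0000 vs cont=5.7604 → 5.7604 [wait]  node(3,3) S=225.4243 payoff=0.0000 vs cont=0.0000 → 0.0000 [wait]  ⇒ S*(3)=76.4766
t_2: node(2,0) S=91.5744 payoff=41.6956 vs cont=40.9611 → 41.6956 [stop]  node(2,1) S=131.3000 payoff=1.9700 vs cont=15.8229 → 15.8229 [wait]  node(2,2) S=188.2589 payoff=0.0000 vs cont=2.8449 → 2.8449 [wait]  ⇒ S*(2)=91.5744
t_1: node(1,0) S=109.6527 payoff=23.6173 vs cont=28.3562 → 28.3562 [wait]  node(1,1) S=157.2208 payoff=0.0000 vs cont=9.2104 → 9.2104 [wait]  ⇒ S*(1)=-
t_0: node(0,0) S=131.3000 payoff=1.9700 vs cont=18.5237 → 18.5237 [wait]  ⇒ S*(0)=-

price = 18.5237
boundary = - - 91.5744 76.4766 91.5744
tree:
18.5237
28.3562 9.2104
41.6956 15.8229 2.8449
56.7934 26.3154 5.7604 0.0000
69.4020 41.6956 11.6638 0.0000 0.0000
79.9319 56.7934 23.6173 0.0000 0.0000 0.0000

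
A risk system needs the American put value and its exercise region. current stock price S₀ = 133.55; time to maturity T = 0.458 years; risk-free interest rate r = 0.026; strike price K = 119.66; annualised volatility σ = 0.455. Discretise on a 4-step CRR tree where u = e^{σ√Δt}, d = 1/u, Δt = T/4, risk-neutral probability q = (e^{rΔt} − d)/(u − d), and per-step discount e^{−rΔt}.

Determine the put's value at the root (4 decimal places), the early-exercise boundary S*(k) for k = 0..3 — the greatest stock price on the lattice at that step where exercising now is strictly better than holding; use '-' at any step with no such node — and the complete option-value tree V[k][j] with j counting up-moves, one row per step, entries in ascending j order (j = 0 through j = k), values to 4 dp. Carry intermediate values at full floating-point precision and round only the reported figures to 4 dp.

Δt=0.11450, u=1.16645, d=0.85730, q=0.47123, disc=e^(-rΔt)=0.99703
k=4 terminal: V=max(K-S,0) → 47.5187 21.5046 0.0000 0.0000 0.0000
k=3: j=0 S=84.1490 intr=35.5110 cont=35.1553 V=35.5110[EX]; j=1 S=114.4930 intr=5.1670 cont=11.3372 V=11.3372[hold]; j=2 S=155.7790 intr=0.0000 cont=0.0000 V=0.0000[hold]; j=3 S=211.9526 intr=0.0000 cont=0.0000 V=0.0000[hold]  S*(3)=84.1490
k=2: j=0 S=98.1554 intr=21.5046 cont=24.0479 V=24.0479[hold]; j=1 S=133.5500 intr=0.0000 cont=5.9770 V=5.9770[hold]; j=2 S=181.7079 intr=0.0000 cont=0.0000 V=0.0000[hold]  S*(2)=-
k=1: j=0 S=114.4930 intr=5.1670 cont=15.4862 V=15.4862[hold]; j=1 S=155.7790 intr=0.0000 cont=3.1510 V=3.1510[hold]  S*(1)=-
k=0: j=0 S=133.5500 intr=0.0000 cont=9.6447 V=9.6447[hold]  S*(0)=-

price = 9.6447
boundary = - - - 84.1490
tree:
9.6447
15.4862 3.1510
24.0479 5.9770 0.0000
35.5110 11.3372 0.0000 0.0000
47.5187 21.5046 0.0000 0.0000 0.0000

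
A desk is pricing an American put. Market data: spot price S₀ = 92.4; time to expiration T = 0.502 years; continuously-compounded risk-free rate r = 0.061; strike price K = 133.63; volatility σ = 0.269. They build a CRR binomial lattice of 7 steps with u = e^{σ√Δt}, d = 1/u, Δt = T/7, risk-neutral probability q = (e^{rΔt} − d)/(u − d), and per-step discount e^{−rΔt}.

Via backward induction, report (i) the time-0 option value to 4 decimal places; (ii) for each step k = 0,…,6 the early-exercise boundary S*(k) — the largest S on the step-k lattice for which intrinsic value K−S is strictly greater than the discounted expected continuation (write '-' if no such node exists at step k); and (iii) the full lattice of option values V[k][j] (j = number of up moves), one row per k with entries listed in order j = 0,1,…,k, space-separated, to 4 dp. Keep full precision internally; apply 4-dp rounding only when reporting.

price = 41.2300
boundary = 92.4000 99.3018 106.7192 99.3018 106.7192 114.6906 123.2574
tree:
41.2300
47.6521 34.3282
53.6279 41.2300 26.9108
59.1883 47.6521 34.3282 19.1409
64.3623 53.6279 41.2300 26.9108 11.9108
69.1766 59.1883 47.6521 34.3282 18.9394 5.3244
73.6563 64.3623 53.6279 41.2300 26.9108 10.3726 0.5660
77.8247 69.1766 59.1883 47.6521 34.3282 18.9394 1.1659 0.0000

Δt=0.07171, u=1.07470, d=0.93050, q=0.51240, disc=e^(-rΔt)=0.99563
k=7 terminal: V=max(K-S,0) → 77.8247 69.1766 59.1883 47.6521 34.3282 18.9394 1.1659 0.0000
k=6: j=0 S=59.9737 intr=73.6563 cont=73.0730 V=73.6563[EX]; j=1 S=69.2677 intr=64.3623 cont=63.7790 V=64.3623[EX]; j=2 S=80.0021 intr=53.6279 cont=53.0446 V=53.6279[EX]; j=3 S=92.4000 intr=41.2300 cont=40.6467 V=41.2300[EX]; j=4 S=106.7192 intr=26.9108 cont=26.3275 V=26.9108[EX]; j=5 S=123.2574 intr=10.3726 cont=9.7893 V=10.3726[EX]; j=6 S=142.3585 intr=0.0000 cont=0.5660 V=0.5660[hold]  S*(6)=123.2574
k=5: j=0 S=64.4534 intr=69.1766 cont=68.5933 V=69.1766[EX]; j=1 S=74.4417 intr=59.1883 cont=58.6050 V=59.1883[EX]; j=2 S=85.9779 intr=47.6521 cont=47.0688 V=47.6521[EX]; j=3 S=99.3018 intr=34.3282 cont=33.7449 V=34.3282[EX]; j=4 S=114.6906 intr=18.9394 cont=18.3561 V=18.9394[EX]; j=5 S=132.4641 intr=1.1659 cont=5.3244 V=5.3244[hold]  S*(5)=114.6906
k=4: j=0 S=69.2677 intr=64.3623 cont=63.7790 V=64.3623[EX]; j=1 S=80.0021 intr=53.6279 cont=53.0446 V=53.6279[EX]; j=2 S=92.4000 intr=41.2300 cont=40.6467 V=41.2300[EX]; j=3 S=106.7192 intr=26.9108 cont=26.3275 V=26.9108[EX]; j=4 S=123.2574 intr=10.3726 cont=11.9108 V=11.9108[hold]  S*(4)=106.7192
k=3: j=0 S=74.4417 intr=59.1883 cont=58.6050 V=59.1883[EX]; j=1 S=85.9779 intr=47.6521 cont=47.0688 V=47.6521[EX]; j=2 S=99.3018 intr=34.3282 cont=33.7449 V=34.3282[EX]; j=3 S=114.6906 intr=18.9394 cont=19.1409 V=19.1409[hold]  S*(3)=99.3018
k=2: j=0 S=80.0021 intr=53.6279 cont=53.0446 V=53.6279[EX]; j=1 S=92.4000 intr=41.2300 cont=40.6467 V=41.2300[EX]; j=2 S=106.7192 intr=26.9108 cont=26.4303 V=26.9108[EX]  S*(2)=106.7192
k=1: j=0 S=85.9779 intr=47.6521 cont=47.0688 V=47.6521[EX]; j=1 S=99.3018 intr=34.3282 cont=33.7449 V=34.3282[EX]  S*(1)=99.3018
k=0: j=0 S=92.4000 intr=41.2300 cont=40.6467 V=41.2300[EX]  S*(0)=92.4000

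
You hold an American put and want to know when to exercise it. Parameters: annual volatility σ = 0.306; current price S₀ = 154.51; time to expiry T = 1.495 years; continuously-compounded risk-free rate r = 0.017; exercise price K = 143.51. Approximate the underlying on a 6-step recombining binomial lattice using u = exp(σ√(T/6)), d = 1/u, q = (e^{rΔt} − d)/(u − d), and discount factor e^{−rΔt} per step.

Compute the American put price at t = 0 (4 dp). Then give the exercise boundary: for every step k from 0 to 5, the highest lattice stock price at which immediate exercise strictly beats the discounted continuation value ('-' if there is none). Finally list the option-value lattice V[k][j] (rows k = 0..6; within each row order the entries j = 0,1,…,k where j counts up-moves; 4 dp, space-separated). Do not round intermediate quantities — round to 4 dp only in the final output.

price = 15.8220
boundary = - - - - 83.8710 97.7120
tree:
15.8220
23.4307 7.5782
33.5243 12.5162 2.2041
45.9373 20.1438 4.2219 0.0000
59.6390 31.2474 8.0871 0.0000 0.0000
71.5194 45.7980 15.4908 0.0000 0.0000 0.0000
81.7170 59.6390 29.6728 0.0000 0.0000 0.0000 0.0000

Δt=0.24917  u=1.16503  d=0.85835  q=0.47573  discount=0.99577
step 6 (expiry): payoffs max(K−S,0) = 81.7170 59.6390 29.6728 0.0000 0.0000 0.0000 0.0000
step 5: (k=5,j=0): S=71.9906, (K−S)⁺=71.5194, hold=70.9128 ⇒ V=71.5194 exercise | (k=5,j=1): S=97.7120, (K−S)⁺=45.7980, hold=45.1914 ⇒ V=45.7980 exercise | (k=5,j=2): S=132.6235, (K−S)⁺=10.8865, hold=15.4908 ⇒ V=15.4908 continue | (k=5,j=3): S=180.0084, (K−S)⁺=0.0000, hold=0.0000 ⇒ V=0.0000 continue | (k=5,j=4): S=244.3235, (K−S)⁺=0.0000, hold=0.0000 ⇒ V=0.0000 continue | (k=5,j=5): S=331.6177, (K−S)⁺=0.0000, hold=0.0000 ⇒ V=0.0000 continue  boundary S*=97.7120
step 4: (k=4,j=0): S=83.8710, (K−S)⁺=59.6390, hold=59.0324 ⇒ V=59.6390 exercise | (k=4,j=1): S=113.8372, (K−S)⁺=29.6728, hold=31.2474 ⇒ V=31.2474 continue | (k=4,j=2): S=154.5100, (K−S)⁺=0.0000, hold=8.0871 ⇒ V=8.0871 continue | (k=4,j=3): S=209.7148, (K−S)⁺=0.0000, hold=0.0000 ⇒ V=0.0000 continue | (k=4,j=4): S=284.6436, (K−S)⁺=0.0000, hold=0.0000 ⇒ V=0.0000 continue  boundary S*=83.8710
step 3: (k=3,j=0): S=97.7120, (K−S)⁺=45.7980, hold=45.9373 ⇒ V=45.9373 continue | (k=3,j=1): S=132.6235, (K−S)⁺=10.8865, hold=20.1438 ⇒ V=20.1438 continue | (k=3,j=2): S=180.0084, (K−S)⁺=0.0000, hold=4.2219 ⇒ V=4.2219 continue | (k=3,j=3): S=244.3235, (K−S)⁺=0.0000, hold=0.0000 ⇒ V=0.0000 continue  boundary S*=-
step 2: (k=2,j=0): S=113.8372, (K−S)⁺=29.6728, hold=33.5243 ⇒ V=33.5243 continue | (k=2,j=1): S=154.5100, (K−S)⁺=0.0000, hold=12.5162 ⇒ V=12.5162 continue | (k=2,j=2): S=209.7148, (K−S)⁺=0.0000, hold=2.2041 ⇒ V=2.2041 continue  boundary S*=-
step 1: (k=1,j=0): S=132.6235, (K−S)⁺=10.8865, hold=23.4307 ⇒ V=23.4307 continue | (k=1,j=1): S=180.0084, (K−S)⁺=0.0000, hold=7.5782 ⇒ V=7.5782 continue  boundary S*=-
step 0: (k=0,j=0): S=154.5100, (K−S)⁺=0.0000, hold=15.8220 ⇒ V=15.8220 continue  boundary S*=-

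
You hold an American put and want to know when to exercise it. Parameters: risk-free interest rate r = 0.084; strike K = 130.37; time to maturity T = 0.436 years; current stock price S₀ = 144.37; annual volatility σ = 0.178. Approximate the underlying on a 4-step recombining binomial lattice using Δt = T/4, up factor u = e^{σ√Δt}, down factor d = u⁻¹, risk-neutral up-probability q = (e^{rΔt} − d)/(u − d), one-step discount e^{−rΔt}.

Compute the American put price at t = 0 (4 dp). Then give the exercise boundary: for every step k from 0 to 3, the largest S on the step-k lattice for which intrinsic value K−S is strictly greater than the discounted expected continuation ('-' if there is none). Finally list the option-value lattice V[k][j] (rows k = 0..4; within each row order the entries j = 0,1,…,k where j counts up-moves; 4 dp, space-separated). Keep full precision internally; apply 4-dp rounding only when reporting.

price = 1.0275
boundary = - - - 121.0349
tree:
1.0275
2.1659 0.1625
4.5226 0.3758 0.0000
9.3351 0.8689 0.0000 0.0000
16.2430 2.0091 0.0000 0.0000 0.0000

Δt=0.10900, u=1.06053, d=0.94293, q=0.56353, disc=e^(-rΔt)=0.99089
k=4 terminal: V=max(K-S,0) → 16.2430 2.0091 0.0000 0.0000 0.0000
k=3: j=0 S=121.0349 intr=9.3351 cont=8.1469 V=9.3351[EX]; j=1 S=136.1303 intr=0.0000 cont=0.8689 V=0.8689[hold]; j=2 S=153.1084 intr=0.0000 cont=0.0000 V=0.0000[hold]; j=3 S=172.2041 intr=0.0000 cont=0.0000 V=0.0000[hold]  S*(3)=121.0349
k=2: j=0 S=128.3609 intr=2.0091 cont=4.5226 V=4.5226[hold]; j=1 S=144.3700 intr=0.0000 cont=0.3758 V=0.3758[hold]; j=2 S=162.3758 intr=0.0000 cont=0.0000 V=0.0000[hold]  S*(2)=-
k=1: j=0 S=136.1303 intr=0.0000 cont=2.1659 V=2.1659[hold]; j=1 S=153.1084 intr=0.0000 cont=0.1625 V=0.1625[hold]  S*(1)=-
k=0: j=0 S=144.3700 intr=0.0000 cont=1.0275 V=1.0275[hold]  S*(0)=-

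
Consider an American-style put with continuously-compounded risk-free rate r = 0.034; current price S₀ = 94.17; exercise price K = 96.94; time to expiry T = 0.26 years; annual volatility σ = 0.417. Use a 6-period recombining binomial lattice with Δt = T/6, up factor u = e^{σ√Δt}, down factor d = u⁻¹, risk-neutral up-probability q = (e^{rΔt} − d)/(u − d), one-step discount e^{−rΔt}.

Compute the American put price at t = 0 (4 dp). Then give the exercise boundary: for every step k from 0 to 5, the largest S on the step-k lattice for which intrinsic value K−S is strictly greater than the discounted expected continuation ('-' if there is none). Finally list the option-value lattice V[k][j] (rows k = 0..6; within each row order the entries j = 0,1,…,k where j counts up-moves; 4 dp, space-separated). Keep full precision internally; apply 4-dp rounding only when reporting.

price = 9.2173
boundary = - - - 72.5797 79.1616 86.3403
tree:
9.2173
13.2430 5.0010
18.3583 7.8904 1.9700
24.3603 12.0862 3.4907 0.3728
30.3949 17.7784 6.1218 0.7274 0.0000
35.9278 24.3603 10.5997 1.4195 0.0000 0.0000
41.0006 30.3949 17.7784 2.7700 0.0000 0.0000 0.0000

params: Δt=0.04333 u=1.09068 d=0.91686 q=0.48679 e^(-rΔt)=0.99853
t_6 payoffs: 41.0006 30.3949 17.7784 2.7700 0.0000 0.0000 0.0000
t_5: node(5,0) S=61.0122 payoff=35.9278 vs cont=35.7851 → 35.9278 [stop]  node(5,1) S=72.5797 payoff=24.3603 vs cont=24.2176 → 24.3603 [stop]  node(5,2) S=86.3403 payoff=10.5997 vs cont=10.4570 → 10.5997 [stop]  node(5,3) S=102.7098 payoff=0.0000 vs cont=1.4195 → 1.4195 [wait]  node(5,4) S=122.1828 payoff=0.0000 vs cont=0.0000 → 0.0000 [wait]  node(5,5) S=145.3477 payoff=0.0000 vs cont=0.0000 → 0.0000 [wait]  ⇒ S*(5)=86.3403
t_4: node(4,0) S=66.5451 payoff=30.3949 vs cont=30.2522 → 30.3949 [stop]  node(4,1) S=79.1616 payoff=17.7784 vs cont=17.6357 → 17.7784 [stop]  node(4,2) S=94.1700 payoff=2.7700 vs cont=6.1218 → 6.1218 [wait]  node(4,3) S=112.0239 payoff=0.0000 vs cont=0.7274 → 0.7274 [wait]  node(4,4) S=133.2629 payoff=0.0000 vs cont=0.0000 → 0.0000 [wait]  ⇒ S*(4)=79.1616
t_3: node(3,0) S=72.5797 payoff=24.3603 vs cont=24.2176 → 24.3603 [stop]  node(3,1) S=86.3403 payoff=10.5997 vs cont=12.0862 → 12.0862 [wait]  node(3,2) S=102.7098 payoff=0.0000 vs cont=3.4907 → 3.4907 [wait]  node(3,3) S=122.1828 payoff=0.0000 vs cont=0.3728 → 0.3728 [wait]  ⇒ S*(3)=72.5797
t_2: node(2,0) S=79.1616 payoff=17.7784 vs cont=18.3583 → 18.3583 [wait]  node(2,1) S=94.1700 payoff=2.7700 vs cont=7.8904 → 7.8904 [wait]  node(2,2) S=112.0239 payoff=0.0000 vs cont=1.9700 → 1.9700 [wait]  ⇒ S*(2)=-
t_1: node(1,0) S=86.3403 payoff=10.5997 vs cont=13.2430 → 13.2430 [wait]  node(1,1) S=102.7098 payoff=0.0000 vs cont=5.0010 → 5.0010 [wait]  ⇒ S*(1)=-
t_0: node(0,0) S=94.1700 payoff=2.7700 vs cont=9.2173 → 9.2173 [wait]  ⇒ S*(0)=-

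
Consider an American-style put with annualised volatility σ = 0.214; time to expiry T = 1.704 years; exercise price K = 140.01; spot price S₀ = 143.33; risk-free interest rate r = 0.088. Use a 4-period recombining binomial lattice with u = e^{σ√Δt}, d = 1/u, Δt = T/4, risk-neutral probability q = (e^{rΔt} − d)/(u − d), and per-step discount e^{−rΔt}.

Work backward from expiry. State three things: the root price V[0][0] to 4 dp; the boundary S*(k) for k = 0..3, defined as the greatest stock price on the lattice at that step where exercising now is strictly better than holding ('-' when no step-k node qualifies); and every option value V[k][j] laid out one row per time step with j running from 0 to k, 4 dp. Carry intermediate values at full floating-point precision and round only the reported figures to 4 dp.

params: Δt=0.42600 u=1.14990 d=0.86964 q=0.60144 e^(-rΔt)=0.96321
t_4 payoffs: 58.0321 31.6131 0.0000 0.0000 0.0000
t_3: node(3,0) S=94.2664 payoff=45.7436 vs cont=40.5921 → 45.7436 [stop]  node(3,1) S=124.6456 payoff=15.3644 vs cont=12.1362 → 15.3644 [stop]  node(3,2) S=164.8152 payoff=0.0000 vs cont=0.0000 → 0.0000 [wait]  node(3,3) S=217.9301 payoff=0.0000 vs cont=0.0000 → 0.0000 [wait]  ⇒ S*(3)=124.6456
t_2: node(2,0) S=108.3969 payoff=31.6131 vs cont=26.4615 → 31.6131 [stop]  node(2,1) S=143.3300 payoff=0.0000 vs cont=5.8983 → 5.8983 [wait]  node(2,2) S=189.5210 payoff=0.0000 vs cont=0.0000 → 0.0000 [wait]  ⇒ S*(2)=108.3969
t_1: node(1,0) S=124.6456 payoff=15.3644 vs cont=15.5531 → 15.5531 [wait]  node(1,1) S=164.8152 payoff=0.0000 vs cont=2.2643 → 2.2643 [wait]  ⇒ S*(1)=-
t_0: node(0,0) S=143.3300 payoff=0.0000 vs cont=7.2825 → 7.2825 [wait]  ⇒ S*(0)=-

price = 7.2825
boundary = - - 108.3969 124.6456
tree:
7.2825
15.5531 2.2643
31.6131 5.8983 0.0000
45.7436 15.3644 0.0000 0.0000
58.0321 31.6131 0.0000 0.0000 0.0000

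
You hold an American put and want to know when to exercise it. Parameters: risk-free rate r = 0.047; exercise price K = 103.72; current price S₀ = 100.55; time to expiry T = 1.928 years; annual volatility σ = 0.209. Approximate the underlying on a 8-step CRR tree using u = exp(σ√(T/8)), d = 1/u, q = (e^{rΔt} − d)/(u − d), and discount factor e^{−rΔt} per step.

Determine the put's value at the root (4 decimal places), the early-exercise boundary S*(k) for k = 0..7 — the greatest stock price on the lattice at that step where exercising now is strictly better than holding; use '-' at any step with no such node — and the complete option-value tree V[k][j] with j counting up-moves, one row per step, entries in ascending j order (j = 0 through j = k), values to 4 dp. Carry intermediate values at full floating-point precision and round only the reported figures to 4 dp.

price = 9.9456
boundary = - - 81.8961 73.9101 81.8961 73.9101 81.8961 90.7450
tree:
9.9456
14.9736 5.6968
21.8239 9.2156 2.6961
29.8099 14.4517 4.7665 0.9165
37.0171 21.8239 8.2193 1.8045 0.1481
43.5216 29.8099 13.7105 3.5223 0.3186 0.0000
49.3917 37.0171 21.8239 6.8043 0.6852 0.0000 0.0000
54.6895 43.5216 29.8099 12.9750 1.4738 0.0000 0.0000 0.0000
59.4706 49.3917 37.0171 21.8239 3.1700 0.0000 0.0000 0.0000 0.0000

Δt=0.24100  u=1.10805  d=0.90249  q=0.52979  discount=0.98874
step 8 (expiry): payoffs max(K−S,0) = 59.4706 49.3917 37.0171 21.8239 3.1700 0.0000 0.0000 0.0000 0.0000
step 7: (k=7,j=0): S=49.0305, (K−S)⁺=54.6895, hold=53.5213 ⇒ V=54.6895 exercise | (k=7,j=1): S=60.1984, (K−S)⁺=43.5216, hold=42.3534 ⇒ V=43.5216 exercise | (k=7,j=2): S=73.9101, (K−S)⁺=29.8099, hold=28.6417 ⇒ V=29.8099 exercise | (k=7,j=3): S=90.7450, (K−S)⁺=12.9750, hold=11.8068 ⇒ V=12.9750 exercise | (k=7,j=4): S=111.4144, (K−S)⁺=0.0000, hold=1.4738 ⇒ V=1.4738 continue | (k=7,j=5): S=136.7918, (K−S)⁺=0.0000, hold=0.0000 ⇒ V=0.0000 continue | (k=7,j=6): S=167.9496, (K−S)⁺=0.0000, hold=0.0000 ⇒ V=0.0000 continue | (k=7,j=7): S=206.2043, (K−S)⁺=0.0000, hold=0.0000 ⇒ V=0.0000 continue  boundary S*=90.7450
step 6: (k=6,j=0): S=54.3283, (K−S)⁺=49.3917, hold=48.2235 ⇒ V=49.3917 exercise | (k=6,j=1): S=66.7029, (K−S)⁺=37.0171, hold=35.8489 ⇒ V=37.0171 exercise | (k=6,j=2): S=81.8961, (K−S)⁺=21.8239, hold=20.6557 ⇒ V=21.8239 exercise | (k=6,j=3): S=100.5500, (K−S)⁺=3.1700, hold=6.8043 ⇒ V=6.8043 continue | (k=6,j=4): S=123.4528, (K−S)⁺=0.0000, hold=0.6852 ⇒ V=0.6852 continue | (k=6,j=5): S=151.5722, (K−S)⁺=0.0000, hold=0.0000 ⇒ V=0.0000 continue | (k=6,j=6): S=186.0966, (K−S)⁺=0.0000, hold=0.0000 ⇒ V=0.0000 continue  boundary S*=81.8961
step 5: (k=5,j=0): S=60.1984, (K−S)⁺=43.5216, hold=42.3534 ⇒ V=43.5216 exercise | (k=5,j=1): S=73.9101, (K−S)⁺=29.8099, hold=28.6417 ⇒ V=29.8099 exercise | (k=5,j=2): S=90.7450, (K−S)⁺=12.9750, hold=13.7105 ⇒ V=13.7105 continue | (k=5,j=3): S=111.4144, (K−S)⁺=0.0000, hold=3.5223 ⇒ V=3.5223 continue | (k=5,j=4): S=136.7918, (K−S)⁺=0.0000, hold=0.3186 ⇒ V=0.3186 continue | (k=5,j=5): S=167.9496, (K−S)⁺=0.0000, hold=0.0000 ⇒ V=0.0000 continue  boundary S*=73.9101
step 4: (k=4,j=0): S=66.7029, (K−S)⁺=37.0171, hold=35.8489 ⇒ V=37.0171 exercise | (k=4,j=1): S=81.8961, (K−S)⁺=21.8239, hold=21.0409 ⇒ V=21.8239 exercise | (k=4,j=2): S=100.5500, (K−S)⁺=3.1700, hold=8.2193 ⇒ V=8.2193 continue | (k=4,j=3): S=123.4528, (K−S)⁺=0.0000, hold=1.8045 ⇒ V=1.8045 continue | (k=4,j=4): S=151.5722, (K−S)⁺=0.0000, hold=0.1481 ⇒ V=0.1481 continue  boundary S*=81.8961
step 3: (k=3,j=0): S=73.9101, (K−S)⁺=29.8099, hold=28.6417 ⇒ V=29.8099 exercise | (k=3,j=1): S=90.7450, (K−S)⁺=12.9750, hold=14.4517 ⇒ V=14.4517 continue | (k=3,j=2): S=111.4144, (K−S)⁺=0.0000, hold=4.7665 ⇒ V=4.7665 continue | (k=3,j=3): S=136.7918, (K−S)⁺=0.0000, hold=0.9165 ⇒ V=0.9165 continue  boundary S*=73.9101
step 2: (k=2,j=0): S=81.8961, (K−S)⁺=21.8239, hold=21.4292 ⇒ V=21.8239 exercise | (k=2,j=1): S=100.5500, (K−S)⁺=3.1700, hold=9.2156 ⇒ V=9.2156 continue | (k=2,j=2): S=123.4528, (K−S)⁺=0.0000, hold=2.6961 ⇒ V=2.6961 continue  boundary S*=81.8961
step 1: (k=1,j=0): S=90.7450, (K−S)⁺=12.9750, hold=14.9736 ⇒ V=14.9736 continue | (k=1,j=1): S=111.4144, (K−S)⁺=0.0000, hold=5.6968 ⇒ V=5.6968 continue  boundary S*=-
step 0: (k=0,j=0): S=100.5500, (K−S)⁺=3.1700, hold=9.9456 ⇒ V=9.9456 continue  boundary S*=-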